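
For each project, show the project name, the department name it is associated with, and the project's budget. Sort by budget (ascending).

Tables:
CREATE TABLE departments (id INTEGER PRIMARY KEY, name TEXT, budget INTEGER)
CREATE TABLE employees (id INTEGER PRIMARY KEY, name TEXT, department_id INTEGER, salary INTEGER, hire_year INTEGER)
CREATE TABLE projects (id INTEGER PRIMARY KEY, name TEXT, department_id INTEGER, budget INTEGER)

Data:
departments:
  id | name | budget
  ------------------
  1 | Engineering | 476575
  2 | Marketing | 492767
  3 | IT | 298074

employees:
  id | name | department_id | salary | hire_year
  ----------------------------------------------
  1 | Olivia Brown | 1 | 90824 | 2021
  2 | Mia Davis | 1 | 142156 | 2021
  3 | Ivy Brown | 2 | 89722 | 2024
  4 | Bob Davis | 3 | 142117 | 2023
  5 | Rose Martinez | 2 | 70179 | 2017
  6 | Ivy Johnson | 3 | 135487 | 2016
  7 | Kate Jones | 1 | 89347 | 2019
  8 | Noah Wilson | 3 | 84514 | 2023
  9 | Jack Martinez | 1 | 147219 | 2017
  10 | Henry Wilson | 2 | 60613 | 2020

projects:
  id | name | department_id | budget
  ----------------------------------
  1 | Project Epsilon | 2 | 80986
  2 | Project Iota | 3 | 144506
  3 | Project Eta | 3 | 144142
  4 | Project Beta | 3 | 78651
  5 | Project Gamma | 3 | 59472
SELECT c.name, p.name AS department, c.budget FROM projects c JOIN departments p ON c.department_id = p.id ORDER BY c.budget ASC

Execution result:
name | department | budget
Project Gamma | IT | 59472
Project Beta | IT | 78651
Project Epsilon | Marketing | 80986
Project Eta | IT | 144142
Project Iota | IT | 144506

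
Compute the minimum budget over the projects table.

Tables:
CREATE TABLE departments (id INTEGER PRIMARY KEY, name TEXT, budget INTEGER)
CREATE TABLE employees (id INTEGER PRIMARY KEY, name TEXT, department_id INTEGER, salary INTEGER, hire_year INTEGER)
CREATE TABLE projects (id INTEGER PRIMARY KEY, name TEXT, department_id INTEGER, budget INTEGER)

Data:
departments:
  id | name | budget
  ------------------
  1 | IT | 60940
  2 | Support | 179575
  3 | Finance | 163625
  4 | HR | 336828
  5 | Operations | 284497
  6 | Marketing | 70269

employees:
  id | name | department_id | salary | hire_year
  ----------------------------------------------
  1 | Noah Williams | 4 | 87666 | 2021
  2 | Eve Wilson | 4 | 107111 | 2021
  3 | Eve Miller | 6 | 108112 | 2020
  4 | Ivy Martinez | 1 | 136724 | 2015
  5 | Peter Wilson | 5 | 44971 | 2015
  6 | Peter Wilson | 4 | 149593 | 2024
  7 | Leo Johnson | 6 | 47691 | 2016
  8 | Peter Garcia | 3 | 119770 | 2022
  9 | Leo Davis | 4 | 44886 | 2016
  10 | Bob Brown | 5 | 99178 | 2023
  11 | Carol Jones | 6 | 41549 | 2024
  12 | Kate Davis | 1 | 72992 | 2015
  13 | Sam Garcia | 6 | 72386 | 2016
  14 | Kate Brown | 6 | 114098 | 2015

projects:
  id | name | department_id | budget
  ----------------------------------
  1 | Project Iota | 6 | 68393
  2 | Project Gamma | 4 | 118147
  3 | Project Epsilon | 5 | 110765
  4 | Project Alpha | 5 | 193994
SELECT MIN(budget) FROM projects

Execution result:
68393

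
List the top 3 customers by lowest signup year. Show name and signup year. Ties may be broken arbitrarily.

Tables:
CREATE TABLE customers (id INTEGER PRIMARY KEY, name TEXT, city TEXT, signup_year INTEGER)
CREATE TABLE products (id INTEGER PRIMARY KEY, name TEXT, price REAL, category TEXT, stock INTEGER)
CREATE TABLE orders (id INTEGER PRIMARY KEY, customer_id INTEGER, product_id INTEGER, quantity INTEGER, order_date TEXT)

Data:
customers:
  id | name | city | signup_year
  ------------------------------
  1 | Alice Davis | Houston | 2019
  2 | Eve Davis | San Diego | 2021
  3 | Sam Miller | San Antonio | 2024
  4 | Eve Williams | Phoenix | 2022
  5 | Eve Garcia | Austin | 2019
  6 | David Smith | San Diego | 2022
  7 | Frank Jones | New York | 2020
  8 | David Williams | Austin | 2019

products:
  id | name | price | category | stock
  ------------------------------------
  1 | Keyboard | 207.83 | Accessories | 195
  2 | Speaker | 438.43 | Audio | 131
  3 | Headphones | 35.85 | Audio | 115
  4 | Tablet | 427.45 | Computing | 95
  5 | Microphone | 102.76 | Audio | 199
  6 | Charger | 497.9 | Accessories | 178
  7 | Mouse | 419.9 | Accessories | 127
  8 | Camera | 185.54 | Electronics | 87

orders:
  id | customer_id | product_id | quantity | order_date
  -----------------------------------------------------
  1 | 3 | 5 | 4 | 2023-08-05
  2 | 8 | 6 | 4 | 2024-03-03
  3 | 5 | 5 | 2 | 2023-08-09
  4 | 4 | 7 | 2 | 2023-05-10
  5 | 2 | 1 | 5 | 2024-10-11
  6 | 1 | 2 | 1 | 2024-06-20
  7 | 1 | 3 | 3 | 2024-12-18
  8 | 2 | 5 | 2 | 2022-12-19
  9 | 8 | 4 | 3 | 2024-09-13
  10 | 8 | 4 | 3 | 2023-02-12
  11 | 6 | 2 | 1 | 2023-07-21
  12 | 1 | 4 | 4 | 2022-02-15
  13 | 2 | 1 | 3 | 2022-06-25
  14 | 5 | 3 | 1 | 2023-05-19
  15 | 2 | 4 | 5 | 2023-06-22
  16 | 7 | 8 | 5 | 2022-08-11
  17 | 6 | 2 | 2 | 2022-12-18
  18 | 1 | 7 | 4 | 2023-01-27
SELECT name, signup_year FROM customers ORDER BY signup_year ASC LIMIT 3

Execution result:
name | signup_year
Alice Davis | 2019
Eve Garcia | 2019
David Williams | 2019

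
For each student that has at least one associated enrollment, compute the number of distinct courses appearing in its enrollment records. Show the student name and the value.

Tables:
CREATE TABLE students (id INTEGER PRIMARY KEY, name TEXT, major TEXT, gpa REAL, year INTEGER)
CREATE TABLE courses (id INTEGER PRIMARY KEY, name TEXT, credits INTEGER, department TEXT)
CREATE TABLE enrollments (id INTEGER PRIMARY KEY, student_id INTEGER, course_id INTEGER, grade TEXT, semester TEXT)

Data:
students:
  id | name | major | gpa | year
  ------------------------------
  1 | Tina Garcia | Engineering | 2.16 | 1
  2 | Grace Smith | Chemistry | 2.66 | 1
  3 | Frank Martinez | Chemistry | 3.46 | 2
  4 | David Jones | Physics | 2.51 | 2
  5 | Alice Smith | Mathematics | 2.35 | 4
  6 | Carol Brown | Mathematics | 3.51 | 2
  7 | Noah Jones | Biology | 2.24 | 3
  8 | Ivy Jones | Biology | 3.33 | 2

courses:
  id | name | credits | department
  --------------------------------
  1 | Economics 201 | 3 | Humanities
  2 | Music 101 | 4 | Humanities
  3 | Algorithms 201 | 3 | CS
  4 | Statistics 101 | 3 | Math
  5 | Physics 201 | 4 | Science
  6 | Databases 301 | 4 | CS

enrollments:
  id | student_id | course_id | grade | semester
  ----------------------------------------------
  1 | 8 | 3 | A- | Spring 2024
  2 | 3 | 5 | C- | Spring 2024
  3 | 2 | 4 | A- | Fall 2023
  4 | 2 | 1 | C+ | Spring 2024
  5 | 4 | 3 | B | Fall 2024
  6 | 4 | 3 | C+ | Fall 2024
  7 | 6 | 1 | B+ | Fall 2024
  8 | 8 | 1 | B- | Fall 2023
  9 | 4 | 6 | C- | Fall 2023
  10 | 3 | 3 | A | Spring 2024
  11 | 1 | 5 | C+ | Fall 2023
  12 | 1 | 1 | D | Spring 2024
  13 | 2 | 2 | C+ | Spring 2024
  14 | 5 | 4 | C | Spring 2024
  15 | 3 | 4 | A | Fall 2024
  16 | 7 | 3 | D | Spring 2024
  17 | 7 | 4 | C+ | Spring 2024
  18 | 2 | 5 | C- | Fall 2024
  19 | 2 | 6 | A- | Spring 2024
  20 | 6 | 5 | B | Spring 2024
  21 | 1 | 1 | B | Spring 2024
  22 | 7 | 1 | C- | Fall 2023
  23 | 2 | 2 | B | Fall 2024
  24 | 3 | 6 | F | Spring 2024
SELECT p.name, COUNT(DISTINCT c.course_id) AS distinct_course_count FROM enrollments c JOIN students p ON c.student_id = p.id GROUP BY p.id, p.name

Execution result:
name | distinct_course_count
Tina Garcia | 2
Grace Smith | 5
Frank Martinez | 4
David Jones | 2
Alice Smith | 1
Carol Brown | 2
Noah Jones | 3
Ivy Jones | 2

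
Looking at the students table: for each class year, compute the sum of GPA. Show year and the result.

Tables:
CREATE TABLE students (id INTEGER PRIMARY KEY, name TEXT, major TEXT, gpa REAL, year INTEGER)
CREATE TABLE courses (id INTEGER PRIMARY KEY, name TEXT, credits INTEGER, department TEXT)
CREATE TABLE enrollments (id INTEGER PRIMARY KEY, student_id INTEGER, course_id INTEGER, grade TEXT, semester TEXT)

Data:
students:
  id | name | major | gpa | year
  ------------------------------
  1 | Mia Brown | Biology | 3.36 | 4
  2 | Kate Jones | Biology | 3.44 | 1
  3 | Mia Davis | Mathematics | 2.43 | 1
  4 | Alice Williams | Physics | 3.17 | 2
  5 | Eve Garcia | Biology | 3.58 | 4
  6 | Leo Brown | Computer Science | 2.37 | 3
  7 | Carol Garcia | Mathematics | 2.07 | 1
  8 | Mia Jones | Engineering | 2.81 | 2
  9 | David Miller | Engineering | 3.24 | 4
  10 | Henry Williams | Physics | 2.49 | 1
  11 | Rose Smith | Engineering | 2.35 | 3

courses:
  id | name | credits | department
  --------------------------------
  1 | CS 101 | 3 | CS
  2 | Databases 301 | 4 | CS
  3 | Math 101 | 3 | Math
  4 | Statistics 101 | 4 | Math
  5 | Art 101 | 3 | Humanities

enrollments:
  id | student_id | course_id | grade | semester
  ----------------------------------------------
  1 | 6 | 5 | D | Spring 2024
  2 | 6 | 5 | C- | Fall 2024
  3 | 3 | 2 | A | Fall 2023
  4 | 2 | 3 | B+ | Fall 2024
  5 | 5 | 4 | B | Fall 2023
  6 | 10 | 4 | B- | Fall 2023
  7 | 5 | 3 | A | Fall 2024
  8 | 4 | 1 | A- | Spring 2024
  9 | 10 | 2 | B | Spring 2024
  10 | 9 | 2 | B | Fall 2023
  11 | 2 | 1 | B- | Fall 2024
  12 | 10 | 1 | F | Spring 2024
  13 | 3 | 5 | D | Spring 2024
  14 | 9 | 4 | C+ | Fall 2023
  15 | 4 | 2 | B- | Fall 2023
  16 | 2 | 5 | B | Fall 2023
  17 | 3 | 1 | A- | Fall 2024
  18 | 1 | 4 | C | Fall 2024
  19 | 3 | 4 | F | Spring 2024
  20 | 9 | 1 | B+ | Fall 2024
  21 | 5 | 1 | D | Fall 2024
SELECT year, SUM(gpa) AS sum_gpa FROM students GROUP BY year

Execution result:
year | sum_gpa
1 | 10.43
2 | 5.98
3 | 4.72
4 | 10.18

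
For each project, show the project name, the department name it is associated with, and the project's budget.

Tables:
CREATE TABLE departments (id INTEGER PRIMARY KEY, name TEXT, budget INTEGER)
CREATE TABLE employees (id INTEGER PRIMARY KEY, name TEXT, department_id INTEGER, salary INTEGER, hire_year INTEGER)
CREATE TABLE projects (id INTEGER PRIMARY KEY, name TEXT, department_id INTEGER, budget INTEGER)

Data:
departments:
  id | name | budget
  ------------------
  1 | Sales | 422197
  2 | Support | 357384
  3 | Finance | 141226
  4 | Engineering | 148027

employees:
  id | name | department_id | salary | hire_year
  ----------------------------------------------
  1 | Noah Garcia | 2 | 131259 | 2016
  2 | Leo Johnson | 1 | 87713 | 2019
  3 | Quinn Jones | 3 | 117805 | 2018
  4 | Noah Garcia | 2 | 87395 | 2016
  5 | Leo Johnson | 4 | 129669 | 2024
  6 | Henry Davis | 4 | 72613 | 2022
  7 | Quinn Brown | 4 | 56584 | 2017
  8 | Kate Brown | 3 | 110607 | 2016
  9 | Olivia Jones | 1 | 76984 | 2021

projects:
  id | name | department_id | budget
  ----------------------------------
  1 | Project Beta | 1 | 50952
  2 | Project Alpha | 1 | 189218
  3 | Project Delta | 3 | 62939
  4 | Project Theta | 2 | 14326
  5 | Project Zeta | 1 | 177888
SELECT c.name, p.name AS department, c.budget FROM projects c JOIN departments p ON c.department_id = p.id

Execution result:
name | department | budget
Project Beta | Sales | 50952
Project Alpha | Sales | 189218
Project Delta | Finance | 62939
Project Theta | Support | 14326
Project Zeta | Sales | 177888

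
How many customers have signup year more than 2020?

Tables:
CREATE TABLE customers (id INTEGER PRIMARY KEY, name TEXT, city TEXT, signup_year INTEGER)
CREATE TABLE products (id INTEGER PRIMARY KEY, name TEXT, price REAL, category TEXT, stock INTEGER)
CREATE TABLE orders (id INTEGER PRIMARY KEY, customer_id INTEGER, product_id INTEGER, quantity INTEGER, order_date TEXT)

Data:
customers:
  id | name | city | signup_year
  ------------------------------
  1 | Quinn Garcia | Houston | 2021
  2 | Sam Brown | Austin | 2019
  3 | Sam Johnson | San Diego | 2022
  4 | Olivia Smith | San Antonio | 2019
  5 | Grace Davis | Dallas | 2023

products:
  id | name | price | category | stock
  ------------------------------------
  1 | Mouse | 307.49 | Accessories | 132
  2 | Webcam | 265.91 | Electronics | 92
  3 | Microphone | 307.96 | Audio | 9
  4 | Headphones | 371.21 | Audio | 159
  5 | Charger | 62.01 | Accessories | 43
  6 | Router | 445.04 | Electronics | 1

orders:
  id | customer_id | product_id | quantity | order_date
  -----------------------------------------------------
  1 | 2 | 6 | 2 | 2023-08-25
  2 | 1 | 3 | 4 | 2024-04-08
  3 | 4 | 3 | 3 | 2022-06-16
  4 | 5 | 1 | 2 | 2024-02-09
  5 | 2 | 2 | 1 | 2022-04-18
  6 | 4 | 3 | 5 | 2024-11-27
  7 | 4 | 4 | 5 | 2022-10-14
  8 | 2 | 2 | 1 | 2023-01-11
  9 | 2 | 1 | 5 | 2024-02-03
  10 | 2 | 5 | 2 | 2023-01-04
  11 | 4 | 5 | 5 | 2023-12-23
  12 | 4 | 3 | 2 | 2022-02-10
SELECT COUNT(*) FROM customers WHERE signup_year > 2020

Execution result:
3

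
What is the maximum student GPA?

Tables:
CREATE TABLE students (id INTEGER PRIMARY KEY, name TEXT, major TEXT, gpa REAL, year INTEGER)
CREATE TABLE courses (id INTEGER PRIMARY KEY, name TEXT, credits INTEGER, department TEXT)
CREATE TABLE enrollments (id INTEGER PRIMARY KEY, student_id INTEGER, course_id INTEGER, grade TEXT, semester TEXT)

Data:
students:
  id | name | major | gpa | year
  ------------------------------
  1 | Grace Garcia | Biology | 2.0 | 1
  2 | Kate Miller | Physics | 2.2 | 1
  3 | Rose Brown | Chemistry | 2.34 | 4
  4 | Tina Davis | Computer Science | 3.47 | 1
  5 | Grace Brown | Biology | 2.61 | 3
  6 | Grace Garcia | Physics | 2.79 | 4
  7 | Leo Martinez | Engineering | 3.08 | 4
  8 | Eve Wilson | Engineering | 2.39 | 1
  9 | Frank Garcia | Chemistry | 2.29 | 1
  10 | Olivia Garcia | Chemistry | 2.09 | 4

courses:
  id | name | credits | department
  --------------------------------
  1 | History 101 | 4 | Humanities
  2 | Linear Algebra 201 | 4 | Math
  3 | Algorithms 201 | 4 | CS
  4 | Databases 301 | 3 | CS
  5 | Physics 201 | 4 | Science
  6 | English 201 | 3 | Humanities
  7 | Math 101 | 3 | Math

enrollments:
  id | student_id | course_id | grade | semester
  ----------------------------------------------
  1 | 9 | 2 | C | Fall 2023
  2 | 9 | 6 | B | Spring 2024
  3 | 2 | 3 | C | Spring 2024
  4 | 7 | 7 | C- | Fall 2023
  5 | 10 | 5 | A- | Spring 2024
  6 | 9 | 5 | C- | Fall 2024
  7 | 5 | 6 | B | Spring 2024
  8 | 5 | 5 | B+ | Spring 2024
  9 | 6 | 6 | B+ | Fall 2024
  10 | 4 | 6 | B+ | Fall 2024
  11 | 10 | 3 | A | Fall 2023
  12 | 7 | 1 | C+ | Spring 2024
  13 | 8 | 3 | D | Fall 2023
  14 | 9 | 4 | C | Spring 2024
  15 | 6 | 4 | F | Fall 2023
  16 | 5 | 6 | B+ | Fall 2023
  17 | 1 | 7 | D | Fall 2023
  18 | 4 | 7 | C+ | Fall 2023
SELECT MAX(gpa) FROM students

Execution result:
3.47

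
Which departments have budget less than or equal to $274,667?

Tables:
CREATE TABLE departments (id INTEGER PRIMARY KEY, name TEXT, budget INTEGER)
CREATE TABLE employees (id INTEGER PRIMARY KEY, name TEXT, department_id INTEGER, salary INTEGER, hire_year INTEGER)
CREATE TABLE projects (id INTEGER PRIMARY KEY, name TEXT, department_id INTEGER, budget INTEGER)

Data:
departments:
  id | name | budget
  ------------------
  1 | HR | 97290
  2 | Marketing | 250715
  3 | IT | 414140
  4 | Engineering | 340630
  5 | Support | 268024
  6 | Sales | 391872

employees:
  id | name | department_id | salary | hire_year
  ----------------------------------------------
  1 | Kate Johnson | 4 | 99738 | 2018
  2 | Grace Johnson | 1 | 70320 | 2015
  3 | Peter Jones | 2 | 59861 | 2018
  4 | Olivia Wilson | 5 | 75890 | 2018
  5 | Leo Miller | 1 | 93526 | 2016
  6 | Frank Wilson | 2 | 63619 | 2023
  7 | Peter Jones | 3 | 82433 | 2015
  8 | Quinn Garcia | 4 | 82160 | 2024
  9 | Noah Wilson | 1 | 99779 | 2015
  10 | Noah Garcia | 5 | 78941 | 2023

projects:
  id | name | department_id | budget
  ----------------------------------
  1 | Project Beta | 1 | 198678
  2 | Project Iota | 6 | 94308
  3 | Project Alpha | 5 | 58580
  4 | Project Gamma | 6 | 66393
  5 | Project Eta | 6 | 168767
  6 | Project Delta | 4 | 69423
SELECT name, budget FROM departments WHERE budget <= 274667

Execution result:
name | budget
HR | 97290
Marketing | 250715
Support | 268024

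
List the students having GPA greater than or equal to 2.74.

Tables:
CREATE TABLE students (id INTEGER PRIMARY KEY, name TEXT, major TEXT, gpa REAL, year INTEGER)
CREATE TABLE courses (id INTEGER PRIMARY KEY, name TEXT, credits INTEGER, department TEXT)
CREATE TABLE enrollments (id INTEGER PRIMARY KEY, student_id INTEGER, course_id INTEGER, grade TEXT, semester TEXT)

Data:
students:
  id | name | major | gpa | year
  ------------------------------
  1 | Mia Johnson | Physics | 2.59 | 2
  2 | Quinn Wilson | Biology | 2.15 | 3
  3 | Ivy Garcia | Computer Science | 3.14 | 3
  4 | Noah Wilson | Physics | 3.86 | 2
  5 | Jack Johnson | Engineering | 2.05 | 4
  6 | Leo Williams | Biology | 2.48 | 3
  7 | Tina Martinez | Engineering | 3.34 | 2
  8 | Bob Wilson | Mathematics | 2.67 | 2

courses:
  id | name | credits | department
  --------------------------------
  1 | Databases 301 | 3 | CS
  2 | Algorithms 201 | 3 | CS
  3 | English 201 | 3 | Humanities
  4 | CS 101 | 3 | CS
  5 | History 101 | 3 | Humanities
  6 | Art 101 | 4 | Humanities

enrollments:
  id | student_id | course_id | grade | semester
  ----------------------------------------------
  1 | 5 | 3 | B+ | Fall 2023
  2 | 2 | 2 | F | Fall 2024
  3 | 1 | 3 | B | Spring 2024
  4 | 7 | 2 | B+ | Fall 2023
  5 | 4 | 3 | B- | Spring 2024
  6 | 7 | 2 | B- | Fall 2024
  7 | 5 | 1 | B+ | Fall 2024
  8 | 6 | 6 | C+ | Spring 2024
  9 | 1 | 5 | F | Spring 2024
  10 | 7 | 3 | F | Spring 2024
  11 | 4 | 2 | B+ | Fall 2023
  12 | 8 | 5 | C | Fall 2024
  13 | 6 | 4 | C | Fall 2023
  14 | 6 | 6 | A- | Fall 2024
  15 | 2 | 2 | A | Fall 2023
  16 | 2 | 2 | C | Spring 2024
SELECT name, gpa FROM students WHERE gpa >= 2.74

Execution result:
name | gpa
Ivy Garcia | 3.14
Noah Wilson | 3.86
Tina Martinez | 3.34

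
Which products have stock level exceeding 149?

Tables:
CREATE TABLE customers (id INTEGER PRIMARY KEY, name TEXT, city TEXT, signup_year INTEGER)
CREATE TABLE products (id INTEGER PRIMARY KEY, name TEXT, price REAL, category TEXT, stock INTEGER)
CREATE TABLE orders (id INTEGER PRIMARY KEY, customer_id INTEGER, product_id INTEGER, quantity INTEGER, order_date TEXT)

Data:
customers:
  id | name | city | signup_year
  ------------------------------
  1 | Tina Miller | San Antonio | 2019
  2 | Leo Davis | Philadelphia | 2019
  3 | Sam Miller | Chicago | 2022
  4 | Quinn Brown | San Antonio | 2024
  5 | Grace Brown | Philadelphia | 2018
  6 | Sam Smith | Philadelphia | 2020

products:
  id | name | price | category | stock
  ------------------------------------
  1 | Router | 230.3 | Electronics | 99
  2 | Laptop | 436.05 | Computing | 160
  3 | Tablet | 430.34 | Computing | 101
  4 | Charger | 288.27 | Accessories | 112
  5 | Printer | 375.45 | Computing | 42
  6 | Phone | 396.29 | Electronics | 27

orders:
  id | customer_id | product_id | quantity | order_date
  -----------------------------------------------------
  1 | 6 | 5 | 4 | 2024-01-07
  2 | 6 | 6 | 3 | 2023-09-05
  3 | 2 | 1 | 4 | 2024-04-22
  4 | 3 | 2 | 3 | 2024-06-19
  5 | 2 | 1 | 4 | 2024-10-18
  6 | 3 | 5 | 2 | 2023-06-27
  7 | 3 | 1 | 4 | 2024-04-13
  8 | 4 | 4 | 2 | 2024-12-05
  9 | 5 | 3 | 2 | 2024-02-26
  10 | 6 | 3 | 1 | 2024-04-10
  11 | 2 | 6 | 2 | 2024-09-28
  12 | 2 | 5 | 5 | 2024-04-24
SELECT name, stock FROM products WHERE stock > 149

Execution result:
name | stock
Laptop | 160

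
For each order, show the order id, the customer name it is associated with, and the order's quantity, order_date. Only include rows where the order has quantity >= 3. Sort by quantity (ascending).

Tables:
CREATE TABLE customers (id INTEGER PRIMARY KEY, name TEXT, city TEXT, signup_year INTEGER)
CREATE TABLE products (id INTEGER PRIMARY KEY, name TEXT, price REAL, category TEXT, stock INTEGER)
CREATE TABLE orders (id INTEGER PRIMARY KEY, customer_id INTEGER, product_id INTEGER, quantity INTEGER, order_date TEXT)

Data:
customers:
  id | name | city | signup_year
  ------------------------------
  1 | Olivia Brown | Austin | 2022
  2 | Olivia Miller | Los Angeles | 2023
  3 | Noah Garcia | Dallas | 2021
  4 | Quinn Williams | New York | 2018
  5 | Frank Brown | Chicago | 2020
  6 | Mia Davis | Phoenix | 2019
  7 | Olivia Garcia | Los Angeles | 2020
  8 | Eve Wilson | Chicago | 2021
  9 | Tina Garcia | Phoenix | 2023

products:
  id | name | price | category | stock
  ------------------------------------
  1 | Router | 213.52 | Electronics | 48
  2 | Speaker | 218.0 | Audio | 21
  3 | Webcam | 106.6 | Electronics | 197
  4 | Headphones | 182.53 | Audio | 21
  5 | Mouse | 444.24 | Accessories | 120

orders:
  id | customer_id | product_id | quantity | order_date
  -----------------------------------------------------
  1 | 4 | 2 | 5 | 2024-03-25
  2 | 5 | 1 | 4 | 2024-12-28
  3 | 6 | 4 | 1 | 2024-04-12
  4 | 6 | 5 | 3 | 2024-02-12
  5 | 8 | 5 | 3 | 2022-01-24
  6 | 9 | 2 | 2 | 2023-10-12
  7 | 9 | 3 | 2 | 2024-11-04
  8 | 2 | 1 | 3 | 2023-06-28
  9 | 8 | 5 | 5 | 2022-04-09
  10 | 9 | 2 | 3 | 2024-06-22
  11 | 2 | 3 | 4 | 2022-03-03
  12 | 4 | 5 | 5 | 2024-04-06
SELECT c.id, p.name AS customer, c.quantity, c.order_date FROM orders c JOIN customers p ON c.customer_id = p.id WHERE c.quantity >= 3 ORDER BY c.quantity ASC

Execution result:
id | customer | quantity | order_date
4 | Mia Davis | 3 | 2024-02-12
5 | Eve Wilson | 3 | 2022-01-24
8 | Olivia Miller | 3 | 2023-06-28
10 | Tina Garcia | 3 | 2024-06-22
2 | Frank Brown | 4 | 2024-12-28
11 | Olivia Miller | 4 | 2022-03-03
1 | Quinn Williams | 5 | 2024-03-25
9 | Eve Wilson | 5 | 2022-04-09
12 | Quinn Williams | 5 | 2024-04-06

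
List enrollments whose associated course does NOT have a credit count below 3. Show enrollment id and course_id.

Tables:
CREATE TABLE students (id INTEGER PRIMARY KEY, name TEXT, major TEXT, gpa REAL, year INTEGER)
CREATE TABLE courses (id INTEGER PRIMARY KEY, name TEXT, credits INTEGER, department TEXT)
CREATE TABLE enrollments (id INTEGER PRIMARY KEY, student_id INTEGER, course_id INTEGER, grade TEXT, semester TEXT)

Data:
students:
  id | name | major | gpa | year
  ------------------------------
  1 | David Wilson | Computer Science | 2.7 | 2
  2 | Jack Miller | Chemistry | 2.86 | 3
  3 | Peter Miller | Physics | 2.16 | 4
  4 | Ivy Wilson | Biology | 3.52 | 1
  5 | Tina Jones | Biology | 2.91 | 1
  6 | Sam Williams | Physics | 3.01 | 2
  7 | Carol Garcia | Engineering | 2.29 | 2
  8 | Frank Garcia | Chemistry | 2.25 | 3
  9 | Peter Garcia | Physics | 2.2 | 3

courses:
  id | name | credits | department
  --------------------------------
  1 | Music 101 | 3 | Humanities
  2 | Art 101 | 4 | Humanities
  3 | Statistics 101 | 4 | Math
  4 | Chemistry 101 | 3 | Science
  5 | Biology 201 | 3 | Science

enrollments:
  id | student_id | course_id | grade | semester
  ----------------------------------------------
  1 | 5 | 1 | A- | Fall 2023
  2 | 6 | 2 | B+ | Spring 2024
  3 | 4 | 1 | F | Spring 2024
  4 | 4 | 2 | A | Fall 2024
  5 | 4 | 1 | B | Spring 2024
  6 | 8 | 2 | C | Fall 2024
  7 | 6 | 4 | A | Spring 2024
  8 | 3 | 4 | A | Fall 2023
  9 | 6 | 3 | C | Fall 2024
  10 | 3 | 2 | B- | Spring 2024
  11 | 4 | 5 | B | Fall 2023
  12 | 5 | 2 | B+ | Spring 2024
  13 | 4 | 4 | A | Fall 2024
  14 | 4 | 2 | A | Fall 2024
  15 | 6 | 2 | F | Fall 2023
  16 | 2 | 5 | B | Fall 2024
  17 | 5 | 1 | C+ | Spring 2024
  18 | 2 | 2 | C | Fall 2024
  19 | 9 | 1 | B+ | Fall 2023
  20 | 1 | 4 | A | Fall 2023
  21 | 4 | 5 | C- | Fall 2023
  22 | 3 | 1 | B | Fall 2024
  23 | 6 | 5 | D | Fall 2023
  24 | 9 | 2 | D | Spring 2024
SELECT id, course_id FROM enrollments WHERE course_id NOT IN (SELECT id FROM courses WHERE credits < 3)

Execution result:
id | course_id
1 | 1
2 | 2
3 | 1
4 | 2
5 | 1
6 | 2
7 | 4
8 | 4
9 | 3
10 | 2
11 | 5
12 | 2
13 | 4
14 | 2
15 | 2
16 | 5
17 | 1
18 | 2
19 | 1
20 | 4
21 | 5
22 | 1
23 | 5
24 | 2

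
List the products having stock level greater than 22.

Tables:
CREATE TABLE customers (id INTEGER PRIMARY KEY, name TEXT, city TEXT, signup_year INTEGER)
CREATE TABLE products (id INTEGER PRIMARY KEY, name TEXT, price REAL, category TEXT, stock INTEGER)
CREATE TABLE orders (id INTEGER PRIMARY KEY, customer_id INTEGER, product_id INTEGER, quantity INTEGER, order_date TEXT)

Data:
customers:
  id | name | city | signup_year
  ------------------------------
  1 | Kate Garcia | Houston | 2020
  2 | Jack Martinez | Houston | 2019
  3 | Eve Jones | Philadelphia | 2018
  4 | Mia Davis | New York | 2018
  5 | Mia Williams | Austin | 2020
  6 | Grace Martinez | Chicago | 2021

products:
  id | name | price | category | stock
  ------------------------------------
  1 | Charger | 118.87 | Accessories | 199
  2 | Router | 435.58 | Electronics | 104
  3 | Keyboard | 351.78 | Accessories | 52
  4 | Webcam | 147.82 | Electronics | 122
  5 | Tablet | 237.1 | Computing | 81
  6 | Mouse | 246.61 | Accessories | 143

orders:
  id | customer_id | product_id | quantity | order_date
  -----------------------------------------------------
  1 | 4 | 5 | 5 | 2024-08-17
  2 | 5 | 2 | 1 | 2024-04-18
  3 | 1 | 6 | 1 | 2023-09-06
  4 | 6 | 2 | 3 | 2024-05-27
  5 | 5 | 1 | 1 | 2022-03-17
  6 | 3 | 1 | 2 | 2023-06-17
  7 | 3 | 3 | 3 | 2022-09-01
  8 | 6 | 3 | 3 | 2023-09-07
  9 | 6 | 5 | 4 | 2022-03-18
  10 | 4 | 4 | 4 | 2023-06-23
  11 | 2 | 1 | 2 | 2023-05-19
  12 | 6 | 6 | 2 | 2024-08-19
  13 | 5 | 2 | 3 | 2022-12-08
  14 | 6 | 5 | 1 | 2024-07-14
SELECT name, stock FROM products WHERE stock > 22

Execution result:
name | stock
Charger | 199
Router | 104
Keyboard | 52
Webcam | 122
Tablet | 81
Mouse | 143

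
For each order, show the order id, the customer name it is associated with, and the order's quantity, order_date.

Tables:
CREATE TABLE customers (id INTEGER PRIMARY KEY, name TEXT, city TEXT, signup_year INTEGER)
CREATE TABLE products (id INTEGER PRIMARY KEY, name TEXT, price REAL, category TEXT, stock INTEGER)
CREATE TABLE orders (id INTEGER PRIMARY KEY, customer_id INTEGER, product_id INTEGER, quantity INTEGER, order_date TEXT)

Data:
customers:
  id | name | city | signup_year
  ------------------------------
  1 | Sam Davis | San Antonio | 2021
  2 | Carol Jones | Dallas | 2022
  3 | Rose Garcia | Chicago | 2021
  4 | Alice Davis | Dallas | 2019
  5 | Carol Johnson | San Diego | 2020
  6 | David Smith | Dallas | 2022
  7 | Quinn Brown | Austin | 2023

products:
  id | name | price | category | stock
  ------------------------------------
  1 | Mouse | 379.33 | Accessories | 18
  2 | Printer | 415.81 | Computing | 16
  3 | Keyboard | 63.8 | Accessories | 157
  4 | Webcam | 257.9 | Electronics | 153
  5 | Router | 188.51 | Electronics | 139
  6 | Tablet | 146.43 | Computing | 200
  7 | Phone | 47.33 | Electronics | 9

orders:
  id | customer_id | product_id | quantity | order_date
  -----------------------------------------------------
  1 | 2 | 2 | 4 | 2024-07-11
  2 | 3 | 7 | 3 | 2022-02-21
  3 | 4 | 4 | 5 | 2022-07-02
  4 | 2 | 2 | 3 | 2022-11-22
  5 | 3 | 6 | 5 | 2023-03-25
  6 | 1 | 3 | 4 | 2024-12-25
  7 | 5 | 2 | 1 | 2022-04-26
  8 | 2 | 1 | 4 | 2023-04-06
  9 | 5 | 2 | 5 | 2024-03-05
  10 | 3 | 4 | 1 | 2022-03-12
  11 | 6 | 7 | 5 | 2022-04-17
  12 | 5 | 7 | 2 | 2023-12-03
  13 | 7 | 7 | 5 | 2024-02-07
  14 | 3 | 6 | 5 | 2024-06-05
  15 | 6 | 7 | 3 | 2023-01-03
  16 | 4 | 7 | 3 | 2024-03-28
SELECT c.id, p.name AS customer, c.quantity, c.order_date FROM orders c JOIN customers p ON c.customer_id = p.id

Execution result:
id | customer | quantity | order_date
1 | Carol Jones | 4 | 2024-07-11
2 | Rose Garcia | 3 | 2022-02-21
3 | Alice Davis | 5 | 2022-07-02
4 | Carol Jones | 3 | 2022-11-22
5 | Rose Garcia | 5 | 2023-03-25
6 | Sam Davis | 4 | 2024-12-25
7 | Carol Johnson | 1 | 2022-04-26
8 | Carol Jones | 4 | 2023-04-06
9 | Carol Johnson | 5 | 2024-03-05
10 | Rose Garcia | 1 | 2022-03-12
11 | David Smith | 5 | 2022-04-17
12 | Carol Johnson | 2 | 2023-12-03
13 | Quinn Brown | 5 | 2024-02-07
14 | Rose Garcia | 5 | 2024-06-05
15 | David Smith | 3 | 2023-01-03
16 | Alice Davis | 3 | 2024-03-28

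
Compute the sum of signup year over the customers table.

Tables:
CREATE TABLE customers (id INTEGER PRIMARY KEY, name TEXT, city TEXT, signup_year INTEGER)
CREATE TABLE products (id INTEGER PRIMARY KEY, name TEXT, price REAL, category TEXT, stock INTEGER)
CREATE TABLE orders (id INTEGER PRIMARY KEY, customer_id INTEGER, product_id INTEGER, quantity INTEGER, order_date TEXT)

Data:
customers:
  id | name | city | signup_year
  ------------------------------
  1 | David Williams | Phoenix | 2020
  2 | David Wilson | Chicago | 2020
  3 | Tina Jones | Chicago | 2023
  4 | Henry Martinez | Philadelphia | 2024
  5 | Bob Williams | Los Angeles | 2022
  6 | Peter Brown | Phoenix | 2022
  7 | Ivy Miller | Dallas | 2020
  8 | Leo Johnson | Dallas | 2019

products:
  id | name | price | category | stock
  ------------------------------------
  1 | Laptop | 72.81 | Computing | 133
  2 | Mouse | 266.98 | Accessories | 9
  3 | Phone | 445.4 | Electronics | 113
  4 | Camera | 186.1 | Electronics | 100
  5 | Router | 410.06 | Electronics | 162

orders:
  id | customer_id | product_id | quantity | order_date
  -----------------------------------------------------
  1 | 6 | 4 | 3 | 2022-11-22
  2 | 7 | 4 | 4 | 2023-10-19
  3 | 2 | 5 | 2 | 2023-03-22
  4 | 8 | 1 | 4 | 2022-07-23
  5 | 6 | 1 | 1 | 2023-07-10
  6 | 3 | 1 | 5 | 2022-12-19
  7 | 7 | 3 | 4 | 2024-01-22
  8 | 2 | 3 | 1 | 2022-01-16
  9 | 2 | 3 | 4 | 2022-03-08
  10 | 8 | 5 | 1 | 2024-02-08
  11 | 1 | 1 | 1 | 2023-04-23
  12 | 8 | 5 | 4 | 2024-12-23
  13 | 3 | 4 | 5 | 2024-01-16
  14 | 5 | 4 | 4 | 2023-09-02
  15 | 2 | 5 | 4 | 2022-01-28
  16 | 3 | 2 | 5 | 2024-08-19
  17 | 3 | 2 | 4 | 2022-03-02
SELECT SUM(signup_year) FROM customers

Execution result:
16170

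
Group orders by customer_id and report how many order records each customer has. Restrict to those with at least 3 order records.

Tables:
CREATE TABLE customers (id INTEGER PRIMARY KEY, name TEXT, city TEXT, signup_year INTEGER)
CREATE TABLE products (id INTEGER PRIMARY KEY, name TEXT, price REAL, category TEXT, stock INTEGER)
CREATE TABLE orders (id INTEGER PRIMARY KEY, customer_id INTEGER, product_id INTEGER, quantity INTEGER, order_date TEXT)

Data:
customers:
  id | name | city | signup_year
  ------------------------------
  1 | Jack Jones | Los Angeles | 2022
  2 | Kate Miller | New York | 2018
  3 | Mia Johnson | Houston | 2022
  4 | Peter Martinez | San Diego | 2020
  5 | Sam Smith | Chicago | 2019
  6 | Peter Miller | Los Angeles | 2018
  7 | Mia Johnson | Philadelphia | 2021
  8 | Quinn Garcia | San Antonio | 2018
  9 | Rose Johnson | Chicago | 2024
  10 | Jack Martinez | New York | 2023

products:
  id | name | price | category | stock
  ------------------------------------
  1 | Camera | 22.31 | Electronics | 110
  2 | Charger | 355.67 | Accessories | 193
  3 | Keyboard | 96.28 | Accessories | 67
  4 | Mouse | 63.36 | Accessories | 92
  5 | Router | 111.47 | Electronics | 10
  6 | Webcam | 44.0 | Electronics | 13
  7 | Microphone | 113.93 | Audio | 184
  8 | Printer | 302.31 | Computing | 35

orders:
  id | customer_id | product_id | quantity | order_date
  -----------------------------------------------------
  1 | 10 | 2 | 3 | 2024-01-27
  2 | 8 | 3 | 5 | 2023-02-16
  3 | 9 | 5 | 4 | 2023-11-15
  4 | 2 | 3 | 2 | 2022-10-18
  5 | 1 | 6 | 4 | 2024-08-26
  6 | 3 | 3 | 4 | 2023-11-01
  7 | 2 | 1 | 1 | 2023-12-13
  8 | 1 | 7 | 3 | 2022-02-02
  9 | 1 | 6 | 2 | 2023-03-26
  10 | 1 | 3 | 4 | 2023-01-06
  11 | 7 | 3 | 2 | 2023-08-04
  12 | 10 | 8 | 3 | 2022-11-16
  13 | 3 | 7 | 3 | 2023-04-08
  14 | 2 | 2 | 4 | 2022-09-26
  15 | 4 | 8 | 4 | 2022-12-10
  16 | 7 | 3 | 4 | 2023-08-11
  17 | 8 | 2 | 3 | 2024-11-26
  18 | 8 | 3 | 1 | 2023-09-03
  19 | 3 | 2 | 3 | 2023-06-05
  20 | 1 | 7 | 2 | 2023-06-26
SELECT customer_id, COUNT(*) AS order_count FROM orders GROUP BY customer_id HAVING COUNT(*) >= 3

Execution result:
customer_id | order_count
1 | 5
2 | 3
3 | 3
8 | 3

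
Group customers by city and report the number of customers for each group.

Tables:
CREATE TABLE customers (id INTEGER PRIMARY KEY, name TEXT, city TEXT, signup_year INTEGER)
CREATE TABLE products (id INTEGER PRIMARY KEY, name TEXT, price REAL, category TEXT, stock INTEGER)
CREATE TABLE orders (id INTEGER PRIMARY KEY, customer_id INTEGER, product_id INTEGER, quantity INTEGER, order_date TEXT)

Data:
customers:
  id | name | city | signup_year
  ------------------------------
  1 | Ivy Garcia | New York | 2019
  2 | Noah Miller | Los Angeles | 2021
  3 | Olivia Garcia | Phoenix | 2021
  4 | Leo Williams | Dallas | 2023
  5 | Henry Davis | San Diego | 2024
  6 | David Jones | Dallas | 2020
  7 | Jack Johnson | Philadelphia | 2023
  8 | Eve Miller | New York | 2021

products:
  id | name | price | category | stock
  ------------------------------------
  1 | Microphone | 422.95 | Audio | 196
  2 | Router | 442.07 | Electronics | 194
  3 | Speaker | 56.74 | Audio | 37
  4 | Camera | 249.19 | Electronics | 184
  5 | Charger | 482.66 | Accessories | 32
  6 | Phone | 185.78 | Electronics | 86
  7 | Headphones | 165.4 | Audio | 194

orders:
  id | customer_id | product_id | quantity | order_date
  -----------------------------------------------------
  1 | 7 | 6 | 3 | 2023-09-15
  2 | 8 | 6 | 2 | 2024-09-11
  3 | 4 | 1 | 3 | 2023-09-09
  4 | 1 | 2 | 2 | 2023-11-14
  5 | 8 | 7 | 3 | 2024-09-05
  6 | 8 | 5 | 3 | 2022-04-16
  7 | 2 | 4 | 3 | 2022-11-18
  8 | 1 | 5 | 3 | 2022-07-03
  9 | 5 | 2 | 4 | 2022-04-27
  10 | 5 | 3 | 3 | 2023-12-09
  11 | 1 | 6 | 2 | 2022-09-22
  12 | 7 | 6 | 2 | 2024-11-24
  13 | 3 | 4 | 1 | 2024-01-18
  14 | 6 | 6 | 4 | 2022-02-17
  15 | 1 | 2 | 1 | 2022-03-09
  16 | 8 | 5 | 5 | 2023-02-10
SELECT city, COUNT(*) AS n FROM customers GROUP BY city

Execution result:
city | n
Dallas | 2
Los Angeles | 1
New York | 2
Philadelphia | 1
Phoenix | 1
San Diego | 1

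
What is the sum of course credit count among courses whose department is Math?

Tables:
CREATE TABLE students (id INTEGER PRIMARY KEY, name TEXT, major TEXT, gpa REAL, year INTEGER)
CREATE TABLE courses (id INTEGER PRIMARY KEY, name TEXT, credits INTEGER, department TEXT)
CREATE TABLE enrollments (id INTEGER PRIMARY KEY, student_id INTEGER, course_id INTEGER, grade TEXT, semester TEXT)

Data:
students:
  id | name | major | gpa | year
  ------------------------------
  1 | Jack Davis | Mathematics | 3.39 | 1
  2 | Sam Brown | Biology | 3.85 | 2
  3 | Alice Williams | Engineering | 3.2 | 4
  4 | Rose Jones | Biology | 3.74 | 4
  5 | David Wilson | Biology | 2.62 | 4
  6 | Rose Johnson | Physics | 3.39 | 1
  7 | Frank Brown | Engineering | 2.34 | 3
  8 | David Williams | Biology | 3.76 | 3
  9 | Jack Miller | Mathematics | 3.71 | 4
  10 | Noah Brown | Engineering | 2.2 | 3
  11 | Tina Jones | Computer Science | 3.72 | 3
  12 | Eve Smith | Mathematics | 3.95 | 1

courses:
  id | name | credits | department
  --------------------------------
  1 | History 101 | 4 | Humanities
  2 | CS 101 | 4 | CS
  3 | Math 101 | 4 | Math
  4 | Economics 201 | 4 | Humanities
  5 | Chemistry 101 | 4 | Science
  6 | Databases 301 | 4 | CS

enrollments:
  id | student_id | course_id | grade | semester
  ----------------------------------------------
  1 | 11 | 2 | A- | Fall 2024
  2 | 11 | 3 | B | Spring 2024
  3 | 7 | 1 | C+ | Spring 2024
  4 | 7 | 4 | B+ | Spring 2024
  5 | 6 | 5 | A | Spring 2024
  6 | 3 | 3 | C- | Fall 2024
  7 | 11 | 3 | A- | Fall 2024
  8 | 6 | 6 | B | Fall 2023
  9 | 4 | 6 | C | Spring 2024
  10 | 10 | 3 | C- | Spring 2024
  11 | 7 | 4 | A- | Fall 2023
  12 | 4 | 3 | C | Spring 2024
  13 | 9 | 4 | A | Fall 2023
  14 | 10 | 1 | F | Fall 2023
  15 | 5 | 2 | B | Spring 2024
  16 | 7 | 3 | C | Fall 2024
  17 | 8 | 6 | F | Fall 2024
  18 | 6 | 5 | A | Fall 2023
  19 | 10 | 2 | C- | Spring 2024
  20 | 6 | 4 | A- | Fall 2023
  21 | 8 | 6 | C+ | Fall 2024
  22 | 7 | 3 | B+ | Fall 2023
SELECT SUM(credits) FROM courses WHERE department = 'Math'

Execution result:
4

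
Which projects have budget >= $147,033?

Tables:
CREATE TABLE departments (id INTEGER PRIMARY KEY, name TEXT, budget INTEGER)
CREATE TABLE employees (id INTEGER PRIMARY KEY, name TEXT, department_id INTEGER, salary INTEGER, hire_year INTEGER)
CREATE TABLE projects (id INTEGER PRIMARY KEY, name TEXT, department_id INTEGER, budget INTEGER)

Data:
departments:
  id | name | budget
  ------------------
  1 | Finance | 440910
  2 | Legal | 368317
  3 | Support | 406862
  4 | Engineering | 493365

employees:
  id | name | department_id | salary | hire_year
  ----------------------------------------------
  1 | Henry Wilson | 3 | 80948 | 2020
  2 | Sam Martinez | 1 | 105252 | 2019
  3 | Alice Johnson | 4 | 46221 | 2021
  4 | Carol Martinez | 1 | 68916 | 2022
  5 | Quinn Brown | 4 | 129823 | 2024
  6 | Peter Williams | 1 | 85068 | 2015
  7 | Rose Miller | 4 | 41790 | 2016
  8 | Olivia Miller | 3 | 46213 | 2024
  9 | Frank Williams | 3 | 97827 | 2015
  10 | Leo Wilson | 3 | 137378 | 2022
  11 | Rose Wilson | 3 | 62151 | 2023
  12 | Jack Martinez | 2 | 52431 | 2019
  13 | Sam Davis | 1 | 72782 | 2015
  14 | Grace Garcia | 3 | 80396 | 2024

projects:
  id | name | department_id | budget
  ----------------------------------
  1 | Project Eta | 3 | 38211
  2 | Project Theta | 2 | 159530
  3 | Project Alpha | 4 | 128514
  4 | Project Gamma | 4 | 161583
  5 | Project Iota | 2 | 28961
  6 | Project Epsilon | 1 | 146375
SELECT name, budget FROM projects WHERE budget >= 147033

Execution result:
name | budget
Project Theta | 159530
Project Gamma | 161583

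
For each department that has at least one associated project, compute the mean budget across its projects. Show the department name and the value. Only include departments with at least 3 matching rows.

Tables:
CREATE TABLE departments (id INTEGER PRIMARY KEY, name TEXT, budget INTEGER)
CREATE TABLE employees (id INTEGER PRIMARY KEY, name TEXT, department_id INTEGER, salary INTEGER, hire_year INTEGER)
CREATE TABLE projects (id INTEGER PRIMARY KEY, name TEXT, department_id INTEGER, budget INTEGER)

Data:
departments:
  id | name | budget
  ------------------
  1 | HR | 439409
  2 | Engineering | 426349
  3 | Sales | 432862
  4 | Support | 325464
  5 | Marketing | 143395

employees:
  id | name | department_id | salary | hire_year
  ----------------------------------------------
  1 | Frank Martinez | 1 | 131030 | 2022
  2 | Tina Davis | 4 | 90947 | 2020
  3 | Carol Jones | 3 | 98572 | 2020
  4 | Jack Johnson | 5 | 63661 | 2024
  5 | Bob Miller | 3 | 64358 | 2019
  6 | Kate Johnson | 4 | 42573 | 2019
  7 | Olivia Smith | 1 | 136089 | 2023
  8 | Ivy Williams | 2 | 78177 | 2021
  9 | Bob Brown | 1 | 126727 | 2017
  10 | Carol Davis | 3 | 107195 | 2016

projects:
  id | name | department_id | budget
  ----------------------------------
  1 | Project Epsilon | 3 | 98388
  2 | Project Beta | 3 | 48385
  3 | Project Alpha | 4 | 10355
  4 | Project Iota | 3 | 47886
SELECT p.name, AVG(c.budget) AS avg_budget FROM projects c JOIN departments p ON c.department_id = p.id GROUP BY p.id, p.name HAVING COUNT(*) >= 3

Execution result:
name | avg_budget
Sales | 64886.33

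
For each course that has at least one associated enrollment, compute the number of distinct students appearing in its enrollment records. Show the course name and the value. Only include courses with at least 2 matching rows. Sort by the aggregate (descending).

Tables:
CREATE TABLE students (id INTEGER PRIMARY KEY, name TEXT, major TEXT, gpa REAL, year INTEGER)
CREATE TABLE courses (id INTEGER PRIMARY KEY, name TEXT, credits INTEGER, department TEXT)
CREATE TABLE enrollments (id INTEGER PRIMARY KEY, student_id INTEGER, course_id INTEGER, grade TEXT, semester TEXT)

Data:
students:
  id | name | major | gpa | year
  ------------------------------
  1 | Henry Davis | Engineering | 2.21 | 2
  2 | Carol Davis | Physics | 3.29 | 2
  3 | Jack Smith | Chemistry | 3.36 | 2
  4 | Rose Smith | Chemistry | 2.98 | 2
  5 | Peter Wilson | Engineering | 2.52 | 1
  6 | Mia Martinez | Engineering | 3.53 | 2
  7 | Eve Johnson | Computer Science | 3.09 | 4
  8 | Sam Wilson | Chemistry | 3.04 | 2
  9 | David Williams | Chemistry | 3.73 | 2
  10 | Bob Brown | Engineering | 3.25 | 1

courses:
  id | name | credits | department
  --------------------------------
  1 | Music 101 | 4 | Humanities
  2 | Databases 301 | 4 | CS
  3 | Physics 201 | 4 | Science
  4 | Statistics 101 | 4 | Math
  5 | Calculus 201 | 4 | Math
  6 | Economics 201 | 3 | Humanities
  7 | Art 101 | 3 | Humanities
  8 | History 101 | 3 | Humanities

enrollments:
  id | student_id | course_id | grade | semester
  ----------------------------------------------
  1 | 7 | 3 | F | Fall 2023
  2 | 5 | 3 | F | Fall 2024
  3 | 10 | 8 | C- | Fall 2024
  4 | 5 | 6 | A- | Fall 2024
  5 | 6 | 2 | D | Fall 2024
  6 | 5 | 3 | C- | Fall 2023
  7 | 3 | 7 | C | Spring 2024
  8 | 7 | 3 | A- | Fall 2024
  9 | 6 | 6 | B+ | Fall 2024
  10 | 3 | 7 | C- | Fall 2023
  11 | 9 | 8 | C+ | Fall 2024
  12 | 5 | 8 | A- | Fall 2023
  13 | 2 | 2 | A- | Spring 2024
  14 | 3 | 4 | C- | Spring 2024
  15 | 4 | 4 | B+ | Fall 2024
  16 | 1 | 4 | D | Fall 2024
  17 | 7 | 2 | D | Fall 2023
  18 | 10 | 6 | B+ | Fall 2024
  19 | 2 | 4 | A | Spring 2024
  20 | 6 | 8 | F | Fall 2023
SELECT p.name, COUNT(DISTINCT c.student_id) AS distinct_student_count FROM enrollments c JOIN courses p ON c.course_id = p.id GROUP BY p.id, p.name HAVING COUNT(*) >= 2 ORDER BY distinct_student_count DESC

Execution result:
name | distinct_student_count
Statistics 101 | 4
History 101 | 4
Databases 301 | 3
Economics 201 | 3
Physics 201 | 2
Art 101 | 1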